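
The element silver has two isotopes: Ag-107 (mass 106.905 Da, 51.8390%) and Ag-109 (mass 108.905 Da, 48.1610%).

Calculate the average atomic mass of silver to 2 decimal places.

Average mass = Σ (abundance × isotope mass) = 0.518390 × 106.905 + 0.481610 × 108.905
= 55.4185 + 52.4497 = 107.8682 Da

107.87 Da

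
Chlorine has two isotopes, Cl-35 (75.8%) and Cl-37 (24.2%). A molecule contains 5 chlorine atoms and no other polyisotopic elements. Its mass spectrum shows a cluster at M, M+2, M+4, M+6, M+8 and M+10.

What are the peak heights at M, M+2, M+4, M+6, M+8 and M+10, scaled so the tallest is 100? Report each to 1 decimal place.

62.6 : 100.0 : 63.9 : 20.4 : 3.3 : 0.2

Each Cl atom is independently Cl-35 (p = 0.758) or Cl-37 (q = 0.242); the cluster is the binomial expansion (p + q)^5.
P(M) = 0.758^5 = 0.250234
P(M+2) = 5 × 0.758^4 × 0.242^1 = 0.399450
P(M+4) = 10 × 0.758^3 × 0.242^2 = 0.255058
P(M+6) = 10 × 0.758^2 × 0.242^3 = 0.081430
P(M+8) = 5 × 0.758^1 × 0.242^4 = 0.012999
P(M+10) = 0.242^5 = 0.000830
The M+2 peak is largest (0.399450); scaling to 100 gives 62.6 : 100.0 : 63.9 : 20.4 : 3.3 : 0.2.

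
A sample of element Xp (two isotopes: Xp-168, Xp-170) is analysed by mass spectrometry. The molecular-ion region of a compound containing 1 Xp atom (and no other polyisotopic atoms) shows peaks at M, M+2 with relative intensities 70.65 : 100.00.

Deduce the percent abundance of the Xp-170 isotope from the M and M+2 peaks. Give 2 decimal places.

58.60%

If p is the fraction of Xp that is Xp-168, then I(M+2)/I(M) = [C(1,1)·p^0·(1−p)] / p^1 = 1·(1−p)/p = 100.00/70.65 = 1.4154
(1−p)/p = 1.4154/1 = 1.4154  ⇒  p = 1/(1 + 1.4154) = 0.4140
Xp-168: 41.40%, Xp-170: 58.60%.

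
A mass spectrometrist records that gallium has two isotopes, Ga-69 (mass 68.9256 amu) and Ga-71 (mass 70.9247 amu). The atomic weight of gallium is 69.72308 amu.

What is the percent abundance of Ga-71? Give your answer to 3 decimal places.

39.892%

With x = fraction of Ga-69 (so Ga-71 is 1 − x):
68.9256·x + 70.9247·(1 − x) = 69.72308
(68.9256 − 70.9247)·x = 69.72308 − 70.9247
x = -1.20162 / -1.9991 = 0.60108 → 60.108% Ga-69, 39.892% Ga-71.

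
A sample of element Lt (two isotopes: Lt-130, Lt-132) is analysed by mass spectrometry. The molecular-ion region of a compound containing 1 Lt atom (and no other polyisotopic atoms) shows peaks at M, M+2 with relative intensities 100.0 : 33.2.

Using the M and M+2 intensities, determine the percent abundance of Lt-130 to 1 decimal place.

75.1%

Write p for the Lt-130 fraction. I(M+2)/I(M) = [C(1,1)·p^0·(1−p)] / p^1 = 1·(1−p)/p = 33.2/100.0 = 0.3320
(1−p)/p = 0.3320/1 = 0.3320  ⇒  p = 1/(1 + 0.3320) = 0.7508
Lt-130: 75.1%, Lt-132: 24.9%.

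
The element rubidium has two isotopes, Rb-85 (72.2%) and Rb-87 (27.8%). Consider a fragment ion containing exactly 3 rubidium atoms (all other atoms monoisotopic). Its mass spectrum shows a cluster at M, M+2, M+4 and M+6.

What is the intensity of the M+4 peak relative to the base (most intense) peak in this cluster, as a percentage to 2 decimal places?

Binomial terms of (0.722 + 0.278)^3: M 0.3764, M+2 0.4348, M+4 0.1674, M+6 0.0215 → M+2 is the base peak.
P(M+2) = C(3,1) × 0.722^2 × 0.278^1 = 3 × 0.521284 × 0.2780 = 0.434751 (base)
P(M+4) = C(3,2) × 0.722^1 × 0.278^2 = 3 × 0.7220 × 0.077284 = 0.167397
Relative intensity = 0.167397 / 0.434751 × 100 = 38.50

38.50%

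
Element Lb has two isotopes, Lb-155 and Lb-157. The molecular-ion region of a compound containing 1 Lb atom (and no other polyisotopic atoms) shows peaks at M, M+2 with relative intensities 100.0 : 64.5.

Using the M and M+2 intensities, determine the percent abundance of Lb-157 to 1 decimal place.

Write p for the Lb-155 fraction. I(M+2)/I(M) = [C(1,1)·p^0·(1−p)] / p^1 = 1·(1−p)/p = 64.5/100.0 = 0.6450
(1−p)/p = 0.6450/1 = 0.6450  ⇒  p = 1/(1 + 0.6450) = 0.6079
Lb-155: 60.8%, Lb-157: 39.2%.

39.2%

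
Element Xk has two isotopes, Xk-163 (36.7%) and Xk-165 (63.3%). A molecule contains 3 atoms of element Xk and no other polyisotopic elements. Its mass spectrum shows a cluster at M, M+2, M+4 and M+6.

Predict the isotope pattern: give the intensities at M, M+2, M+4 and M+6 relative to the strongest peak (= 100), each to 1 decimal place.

Each Xk atom is independently Xk-163 (p = 0.367) or Xk-165 (q = 0.633); the cluster is the binomial expansion (p + q)^3.
P(M) = 0.367^3 = 0.049431
P(M+2) = 3 × 0.367^2 × 0.633^1 = 0.255774
P(M+4) = 3 × 0.367^1 × 0.633^2 = 0.441159
P(M+6) = 0.633^3 = 0.253636
The M+4 peak is largest (0.441159); scaling to 100 gives 11.2 : 58.0 : 100.0 : 57.5.

11.2 : 58.0 : 100.0 : 57.5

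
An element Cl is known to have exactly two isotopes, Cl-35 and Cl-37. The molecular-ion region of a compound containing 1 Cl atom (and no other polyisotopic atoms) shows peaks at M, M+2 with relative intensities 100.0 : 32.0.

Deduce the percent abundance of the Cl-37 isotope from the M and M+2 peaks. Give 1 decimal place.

If p is the fraction of Cl that is Cl-35, then I(M+2)/I(M) = [C(1,1)·p^0·(1−p)] / p^1 = 1·(1−p)/p = 32.0/100.0 = 0.3200
(1−p)/p = 0.3200/1 = 0.3200  ⇒  p = 1/(1 + 0.3200) = 0.7576
Cl-35: 75.8%, Cl-37: 24.2%.

24.2%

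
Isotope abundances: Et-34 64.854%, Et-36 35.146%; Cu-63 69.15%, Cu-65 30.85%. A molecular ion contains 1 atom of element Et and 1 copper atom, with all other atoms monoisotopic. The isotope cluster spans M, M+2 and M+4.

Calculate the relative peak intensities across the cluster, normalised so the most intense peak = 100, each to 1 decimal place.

Element Et pattern (n=1): 0.64854 : 0.35146
Copper pattern (n=1): 0.6915 : 0.3085
Convolve the two distributions (both contribute in 2-u steps):
  M: 0.64854×0.6915 = 0.448465
  M+2: 0.64854×0.3085 + 0.35146×0.6915 = 0.443109
  M+4: 0.35146×0.3085 = 0.108425
Scale to base peak (0.448465) = 100: 100.0 : 98.8 : 24.2

100.0 : 98.8 : 24.2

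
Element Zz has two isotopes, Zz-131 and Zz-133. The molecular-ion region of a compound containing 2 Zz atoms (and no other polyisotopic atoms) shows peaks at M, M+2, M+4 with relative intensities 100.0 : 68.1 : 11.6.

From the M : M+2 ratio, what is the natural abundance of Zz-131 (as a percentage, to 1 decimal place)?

74.6%

Let p = fractional abundance of Zz-131. I(M+2)/I(M) = [C(2,1)·p^1·(1−p)] / p^2 = 2·(1−p)/p = 68.1/100.0 = 0.6810
(1−p)/p = 0.6810/2 = 0.3405  ⇒  p = 1/(1 + 0.3405) = 0.7460
Zz-131: 74.6%, Zz-133: 25.4%.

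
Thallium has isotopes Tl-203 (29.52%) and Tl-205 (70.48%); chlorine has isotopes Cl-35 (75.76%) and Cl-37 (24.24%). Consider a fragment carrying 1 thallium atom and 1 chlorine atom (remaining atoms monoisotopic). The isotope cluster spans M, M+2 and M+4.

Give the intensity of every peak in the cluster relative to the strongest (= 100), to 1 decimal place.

Thallium pattern (n=1): 0.2952 : 0.7048
Chlorine pattern (n=1): 0.7576 : 0.2424
Convolve the two distributions (both contribute in 2-u steps):
  M: 0.2952×0.7576 = 0.223644
  M+2: 0.2952×0.2424 + 0.7048×0.7576 = 0.605513
  M+4: 0.7048×0.2424 = 0.170844
Scale to base peak (0.605513) = 100: 36.9 : 100.0 : 28.2

36.9 : 100.0 : 28.2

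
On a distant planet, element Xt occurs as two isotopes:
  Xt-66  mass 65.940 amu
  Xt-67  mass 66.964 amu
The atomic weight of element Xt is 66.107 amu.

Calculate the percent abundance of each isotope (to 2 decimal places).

Writing the weighted mean with unknown fraction x of Xt-66:
65.940·x + 66.964·(1 − x) = 66.107
(65.940 − 66.964)·x = 66.107 − 66.964
x = -0.857 / -1.024 = 0.83691 → 83.69% Xt-66, 16.31% Xt-67.

Xt-66: 83.69%, Xt-67: 16.31%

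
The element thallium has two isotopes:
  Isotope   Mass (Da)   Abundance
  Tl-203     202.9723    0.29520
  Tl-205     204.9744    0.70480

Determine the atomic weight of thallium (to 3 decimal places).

204.383 Da

Weight each isotope mass by its fractional abundance: 0.29520 × 202.9723 + 0.70480 × 204.9744
= 59.91742 + 144.46596 = 204.38338 Da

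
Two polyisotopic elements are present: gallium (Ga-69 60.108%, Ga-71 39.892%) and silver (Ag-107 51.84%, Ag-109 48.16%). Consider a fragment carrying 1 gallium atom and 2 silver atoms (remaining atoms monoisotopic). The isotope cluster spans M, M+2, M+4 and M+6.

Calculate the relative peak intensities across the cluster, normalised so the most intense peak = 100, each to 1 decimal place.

Gallium pattern (n=1): 0.60108 : 0.39892
Silver pattern (n=2): 0.26873856 : 0.49932288 : 0.23193856
Convolve the two distributions (both contribute in 2-u steps):
  M: 0.60108×0.26873856 = 0.161533
  M+2: 0.60108×0.49932288 + 0.39892×0.26873856 = 0.407338
  M+4: 0.60108×0.23193856 + 0.39892×0.49932288 = 0.338604
  M+6: 0.39892×0.23193856 = 0.092525
Scale to base peak (0.407338) = 100: 39.7 : 100.0 : 83.1 : 22.7

39.7 : 100.0 : 83.1 : 22.7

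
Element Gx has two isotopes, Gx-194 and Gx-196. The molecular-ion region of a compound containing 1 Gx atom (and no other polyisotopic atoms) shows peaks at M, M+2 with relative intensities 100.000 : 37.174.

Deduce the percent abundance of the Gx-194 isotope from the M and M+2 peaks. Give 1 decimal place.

If p is the fraction of Gx that is Gx-194, then I(M+2)/I(M) = [C(1,1)·p^0·(1−p)] / p^1 = 1·(1−p)/p = 37.174/100.000 = 0.3717
(1−p)/p = 0.3717/1 = 0.3717  ⇒  p = 1/(1 + 0.3717) = 0.7290
Gx-194: 72.9%, Gx-196: 27.1%.

72.9%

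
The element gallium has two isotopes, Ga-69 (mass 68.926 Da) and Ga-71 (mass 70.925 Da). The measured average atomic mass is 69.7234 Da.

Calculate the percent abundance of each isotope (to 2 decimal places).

Let x be the fractional abundance of Ga-69; then Ga-71 has abundance 1 − x.
68.926·x + 70.925·(1 − x) = 69.7234
(68.926 − 70.925)·x = 69.7234 − 70.925
x = -1.2016 / -1.999 = 0.60110 → 60.11% Ga-69, 39.89% Ga-71.

Ga-69: 60.11%, Ga-71: 39.89%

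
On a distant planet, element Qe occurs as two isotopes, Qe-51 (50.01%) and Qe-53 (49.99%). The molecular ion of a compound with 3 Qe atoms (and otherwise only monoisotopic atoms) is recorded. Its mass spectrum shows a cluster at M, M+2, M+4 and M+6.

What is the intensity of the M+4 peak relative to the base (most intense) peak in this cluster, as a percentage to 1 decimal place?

Term probabilities: M 0.1251, M+2 0.3751, M+4 0.3749, M+6 0.1249. Base peak = M+2.
P(M+2) = C(3,1) × 0.5001^2 × 0.4999^1 = 3 × 0.25010001 × 0.4999 = 0.375075 (base)
P(M+4) = C(3,2) × 0.5001^1 × 0.4999^2 = 3 × 0.5001 × 0.24990001 = 0.374925
Relative intensity = 0.374925 / 0.375075 × 100 = 100.0

100.0%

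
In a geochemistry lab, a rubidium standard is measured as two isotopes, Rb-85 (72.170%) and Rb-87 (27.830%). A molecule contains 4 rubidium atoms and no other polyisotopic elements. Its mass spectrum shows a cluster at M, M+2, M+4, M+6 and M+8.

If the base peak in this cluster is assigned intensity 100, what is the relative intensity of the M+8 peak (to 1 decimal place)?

Term probabilities: M 0.2713, M+2 0.4184, M+4 0.2420, M+6 0.0622, M+8 0.0060. Base peak = M+2.
P(M+2) = C(4,1) × 0.72170^3 × 0.27830^1 = 4 × 0.37589809 × 0.2783 = 0.418450 (base)
P(M+8) = C(4,4) × 0.72170^0 × 0.27830^4 = 1 × 1.0000 × 0.00599864 = 0.005999
Relative intensity = 0.005999 / 0.418450 × 100 = 1.4

1.4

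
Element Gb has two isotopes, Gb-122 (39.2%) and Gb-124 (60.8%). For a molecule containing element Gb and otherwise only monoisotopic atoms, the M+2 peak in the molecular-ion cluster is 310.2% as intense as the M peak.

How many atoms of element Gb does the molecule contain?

2

For n independent Gb atoms, I(M+2)/I(M) = n · (abundance Gb-124) / (abundance Gb-122) = n · 0.608/0.392.
n = 3.102 × 0.392/0.608 = 2.00 ≈ 2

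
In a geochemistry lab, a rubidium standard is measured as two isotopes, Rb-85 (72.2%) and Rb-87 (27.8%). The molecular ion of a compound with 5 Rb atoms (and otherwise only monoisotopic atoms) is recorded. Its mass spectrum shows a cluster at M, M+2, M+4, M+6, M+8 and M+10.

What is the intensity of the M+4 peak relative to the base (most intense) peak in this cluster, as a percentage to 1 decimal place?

77.0%

Binomial terms of (0.722 + 0.278)^5: M 0.1962, M+2 0.3777, M+4 0.2909, M+6 0.1120, M+8 0.0216, M+10 0.0017 → M+2 is the base peak.
P(M+2) = C(5,1) × 0.722^4 × 0.278^1 = 5 × 0.27173701 × 0.2780 = 0.377714 (base)
P(M+4) = C(5,2) × 0.722^3 × 0.278^2 = 10 × 0.37636705 × 0.077284 = 0.290872
Relative intensity = 0.290872 / 0.377714 × 100 = 77.0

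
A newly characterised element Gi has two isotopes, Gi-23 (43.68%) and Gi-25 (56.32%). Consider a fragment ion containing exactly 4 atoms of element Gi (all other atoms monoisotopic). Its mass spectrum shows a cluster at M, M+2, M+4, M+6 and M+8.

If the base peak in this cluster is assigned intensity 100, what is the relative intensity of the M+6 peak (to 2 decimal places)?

Binomial terms of (0.4368 + 0.5632)^4: M 0.0364, M+2 0.1877, M+4 0.3631, M+6 0.3121, M+8 0.1006 → M+4 is the base peak.
P(M+4) = C(4,2) × 0.4368^2 × 0.5632^2 = 6 × 0.19079424 × 0.31719424 = 0.363113 (base)
P(M+6) = C(4,3) × 0.4368^1 × 0.5632^3 = 4 × 0.4368 × 0.1786438 = 0.312126
Relative intensity = 0.312126 / 0.363113 × 100 = 85.96

85.96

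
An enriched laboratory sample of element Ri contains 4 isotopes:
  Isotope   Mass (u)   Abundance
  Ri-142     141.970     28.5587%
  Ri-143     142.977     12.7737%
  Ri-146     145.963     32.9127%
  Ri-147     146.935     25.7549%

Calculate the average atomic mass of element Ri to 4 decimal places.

Average mass = Σ (abundance × isotope mass) = 0.285587 × 141.970 + 0.127737 × 142.977 + 0.329127 × 145.963 + 0.257549 × 146.935
= 40.54479 + 18.26345 + 48.04036 + 37.84296 = 144.69156 u

144.6916 u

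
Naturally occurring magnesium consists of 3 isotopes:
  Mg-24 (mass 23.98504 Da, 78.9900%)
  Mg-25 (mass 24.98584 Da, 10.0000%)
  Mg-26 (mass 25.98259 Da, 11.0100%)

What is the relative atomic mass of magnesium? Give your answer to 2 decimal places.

24.31 Da

Ar = Σ fᵢ·mᵢ = 0.789900 × 23.98504 + 0.100000 × 24.98584 + 0.110100 × 25.98259
= 18.945783 + 2.498584 + 2.860683 = 24.305050 Da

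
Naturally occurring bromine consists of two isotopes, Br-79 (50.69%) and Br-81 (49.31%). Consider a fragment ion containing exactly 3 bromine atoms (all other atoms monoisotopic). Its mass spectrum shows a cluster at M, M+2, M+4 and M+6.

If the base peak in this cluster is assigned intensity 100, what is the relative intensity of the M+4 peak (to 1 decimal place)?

(0.5069 + 0.4931)^3 gives M 0.1302, M+2 0.3801, M+4 0.3698, M+6 0.1199; the largest is M+2.
P(M+2) = C(3,1) × 0.5069^2 × 0.4931^1 = 3 × 0.25694761 × 0.4931 = 0.380103 (base)
P(M+4) = C(3,2) × 0.5069^1 × 0.4931^2 = 3 × 0.5069 × 0.24314761 = 0.369755
Relative intensity = 0.369755 / 0.380103 × 100 = 97.3

97.3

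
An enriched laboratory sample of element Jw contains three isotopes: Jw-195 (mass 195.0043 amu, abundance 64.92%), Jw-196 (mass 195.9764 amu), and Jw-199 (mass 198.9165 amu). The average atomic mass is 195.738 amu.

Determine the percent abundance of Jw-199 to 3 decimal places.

Let x and y be the fractions of Jw-196 and Jw-199. Then x + y = 1 − 0.6492 = 0.3508 and 195.9764x + 198.9165y = 195.738 − 0.6492×195.0043 = 69.14120844.
Substituting: 195.9764x + 198.9165(0.3508 − x) = 69.14120844
(195.9764 − 198.9165)x = -0.63869976  ⇒  x = 0.21724, y = 0.13356
Jw-196: 21.724%, Jw-199: 13.356%.

13.356%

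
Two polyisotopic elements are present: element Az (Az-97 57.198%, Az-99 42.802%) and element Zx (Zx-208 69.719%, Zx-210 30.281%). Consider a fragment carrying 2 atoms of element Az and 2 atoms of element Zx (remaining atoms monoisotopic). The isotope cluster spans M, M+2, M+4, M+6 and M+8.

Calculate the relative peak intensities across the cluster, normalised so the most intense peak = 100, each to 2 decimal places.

42.28 : 100.00 : 86.61 : 32.50 : 4.47

Element Az pattern (n=2): 0.32716112 : 0.48963776 : 0.18320112
Element Zx pattern (n=2): 0.4860739 : 0.42223221 : 0.0916939
Convolve the two distributions (both contribute in 2-u steps):
  M: 0.32716112×0.4860739 = 0.159024
  M+2: 0.32716112×0.42223221 + 0.48963776×0.4860739 = 0.376138
  M+4: 0.32716112×0.0916939 + 0.48963776×0.42223221 + 0.18320112×0.4860739 = 0.325789
  M+6: 0.48963776×0.0916939 + 0.18320112×0.42223221 = 0.122250
  M+8: 0.18320112×0.0916939 = 0.016798
Scale to base peak (0.376138) = 100: 42.28 : 100.00 : 86.61 : 32.50 : 4.47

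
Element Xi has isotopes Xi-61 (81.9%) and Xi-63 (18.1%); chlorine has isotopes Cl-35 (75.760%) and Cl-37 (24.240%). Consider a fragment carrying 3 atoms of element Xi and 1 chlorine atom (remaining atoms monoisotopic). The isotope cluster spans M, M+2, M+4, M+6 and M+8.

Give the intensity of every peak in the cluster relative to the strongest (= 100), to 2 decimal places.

Element Xi pattern (n=3): 0.54935326 : 0.36422322 : 0.08049378 : 0.00592974
Chlorine pattern (n=1): 0.7576 : 0.2424
Convolve the two distributions (both contribute in 2-u steps):
  M: 0.54935326×0.7576 = 0.416190
  M+2: 0.54935326×0.2424 + 0.36422322×0.7576 = 0.409099
  M+4: 0.36422322×0.2424 + 0.08049378×0.7576 = 0.149270
  M+6: 0.08049378×0.2424 + 0.00592974×0.7576 = 0.024004
  M+8: 0.00592974×0.2424 = 0.001437
Scale to base peak (0.416190) = 100: 100.00 : 98.30 : 35.87 : 5.77 : 0.35

100.00 : 98.30 : 35.87 : 5.77 : 0.35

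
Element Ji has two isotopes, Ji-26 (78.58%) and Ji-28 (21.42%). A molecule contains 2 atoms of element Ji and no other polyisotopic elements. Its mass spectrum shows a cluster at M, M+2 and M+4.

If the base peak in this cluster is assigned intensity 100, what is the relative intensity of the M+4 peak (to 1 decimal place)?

7.4

Term probabilities: M 0.6175, M+2 0.3366, M+4 0.0459. Base peak = M.
P(M) = C(2,0) × 0.7858^2 × 0.2142^0 = 1 × 0.61748164 × 1.0000 = 0.617482 (base)
P(M+4) = C(2,2) × 0.7858^0 × 0.2142^2 = 1 × 1.0000 × 0.04588164 = 0.045882
Relative intensity = 0.045882 / 0.617482 × 100 = 7.4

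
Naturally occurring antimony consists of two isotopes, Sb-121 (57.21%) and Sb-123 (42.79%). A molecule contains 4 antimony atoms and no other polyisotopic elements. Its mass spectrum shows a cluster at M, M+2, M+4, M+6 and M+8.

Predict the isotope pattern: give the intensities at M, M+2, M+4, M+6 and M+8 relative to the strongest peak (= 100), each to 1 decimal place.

Each Sb atom is independently Sb-121 (p = 0.5721) or Sb-123 (q = 0.4279); the cluster is the binomial expansion (p + q)^4.
P(M) = 0.5721^4 = 0.107124
P(M+2) = 4 × 0.5721^3 × 0.4279^1 = 0.320493
P(M+4) = 6 × 0.5721^2 × 0.4279^2 = 0.359567
P(M+6) = 4 × 0.5721^1 × 0.4279^3 = 0.179291
P(M+8) = 0.4279^4 = 0.033525
The M+4 peak is largest (0.359567); scaling to 100 gives 29.8 : 89.1 : 100.0 : 49.9 : 9.3.

29.8 : 89.1 : 100.0 : 49.9 : 9.3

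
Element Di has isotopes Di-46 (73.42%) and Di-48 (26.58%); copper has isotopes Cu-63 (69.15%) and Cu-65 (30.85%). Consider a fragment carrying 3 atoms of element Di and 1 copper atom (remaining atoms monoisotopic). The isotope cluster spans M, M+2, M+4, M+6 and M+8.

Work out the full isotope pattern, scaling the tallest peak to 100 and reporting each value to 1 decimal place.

65.3 : 100.0 : 57.3 : 14.5 : 1.4

Element Di pattern (n=3): 0.39577025 : 0.42983818 : 0.1556129 : 0.01877867
Copper pattern (n=1): 0.6915 : 0.3085
Convolve the two distributions (both contribute in 2-u steps):
  M: 0.39577025×0.6915 = 0.273675
  M+2: 0.39577025×0.3085 + 0.42983818×0.6915 = 0.419328
  M+4: 0.42983818×0.3085 + 0.1556129×0.6915 = 0.240211
  M+6: 0.1556129×0.3085 + 0.01877867×0.6915 = 0.060992
  M+8: 0.01877867×0.3085 = 0.005793
Scale to base peak (0.419328) = 100: 65.3 : 100.0 : 57.3 : 14.5 : 1.4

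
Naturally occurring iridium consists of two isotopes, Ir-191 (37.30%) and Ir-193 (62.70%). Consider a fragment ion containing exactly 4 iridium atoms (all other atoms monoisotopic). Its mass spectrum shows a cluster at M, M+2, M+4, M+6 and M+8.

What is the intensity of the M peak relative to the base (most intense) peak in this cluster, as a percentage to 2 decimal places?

5.26%

Binomial terms of (0.3730 + 0.6270)^4: M 0.0194, M+2 0.1302, M+4 0.3282, M+6 0.3678, M+8 0.1546 → M+6 is the base peak.
P(M+6) = C(4,3) × 0.3730^1 × 0.6270^3 = 4 × 0.3730 × 0.24649188 = 0.367766 (base)
P(M) = C(4,0) × 0.3730^4 × 0.6270^0 = 1 × 0.01935688 × 1.0000 = 0.019357
Relative intensity = 0.019357 / 0.367766 × 100 = 5.26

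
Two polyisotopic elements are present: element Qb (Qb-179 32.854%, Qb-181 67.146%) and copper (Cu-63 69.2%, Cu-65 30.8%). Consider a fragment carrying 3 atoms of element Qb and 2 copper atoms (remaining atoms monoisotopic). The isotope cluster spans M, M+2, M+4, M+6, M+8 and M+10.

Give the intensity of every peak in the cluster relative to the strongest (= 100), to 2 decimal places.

4.78 : 33.59 : 86.99 : 100.00 : 48.22 : 8.09

Element Qb pattern (n=3): 0.03546213 : 0.21742922 : 0.44437519 : 0.30273347
Copper pattern (n=2): 0.478864 : 0.426272 : 0.094864
Convolve the two distributions (both contribute in 2-u steps):
  M: 0.03546213×0.478864 = 0.016982
  M+2: 0.03546213×0.426272 + 0.21742922×0.478864 = 0.119236
  M+4: 0.03546213×0.094864 + 0.21742922×0.426272 + 0.44437519×0.478864 = 0.308843
  M+6: 0.21742922×0.094864 + 0.44437519×0.426272 + 0.30273347×0.478864 = 0.355019
  M+8: 0.44437519×0.094864 + 0.30273347×0.426272 = 0.171202
  M+10: 0.30273347×0.094864 = 0.028719
Scale to base peak (0.355019) = 100: 4.78 : 33.59 : 86.99 : 100.00 : 48.22 : 8.09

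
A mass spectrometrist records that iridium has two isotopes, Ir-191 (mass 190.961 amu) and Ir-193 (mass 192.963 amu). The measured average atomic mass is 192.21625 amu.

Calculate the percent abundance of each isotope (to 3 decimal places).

Ir-191: 37.300%, Ir-193: 62.700%

Let x be the fractional abundance of Ir-191; then Ir-193 has abundance 1 − x.
190.961·x + 192.963·(1 − x) = 192.21625
(190.961 − 192.963)·x = 192.21625 − 192.963
x = -0.74675 / -2.002 = 0.37300 → 37.300% Ir-191, 62.700% Ir-193.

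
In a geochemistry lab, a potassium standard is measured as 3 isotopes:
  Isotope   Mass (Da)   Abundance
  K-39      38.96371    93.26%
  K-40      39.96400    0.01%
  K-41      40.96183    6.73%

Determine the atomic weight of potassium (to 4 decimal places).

The abundance-weighted mean is 0.9326 × 38.96371 + 0.0001 × 39.96400 + 0.0673 × 40.96183
= 36.337556 + 0.003996 + 2.756731 = 39.098283 Da

39.0983 Da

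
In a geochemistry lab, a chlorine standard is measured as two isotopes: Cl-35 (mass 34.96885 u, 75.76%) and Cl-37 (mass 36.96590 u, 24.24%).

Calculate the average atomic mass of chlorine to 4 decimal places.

35.4529 u

Average mass = Σ (abundance × isotope mass) = 0.7576 × 34.96885 + 0.2424 × 36.96590
= 26.492401 + 8.960534 = 35.452935 u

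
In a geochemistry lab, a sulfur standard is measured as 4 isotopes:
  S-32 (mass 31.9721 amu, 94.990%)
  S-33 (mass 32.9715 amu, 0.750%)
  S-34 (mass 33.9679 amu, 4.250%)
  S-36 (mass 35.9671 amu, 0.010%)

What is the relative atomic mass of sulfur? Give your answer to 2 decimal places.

Average mass = Σ (abundance × isotope mass) = 0.94990 × 31.9721 + 0.00750 × 32.9715 + 0.04250 × 33.9679 + 0.00010 × 35.9671
= 30.37030 + 0.24729 + 1.44364 + 0.00360 = 32.06483 amu

32.06 amu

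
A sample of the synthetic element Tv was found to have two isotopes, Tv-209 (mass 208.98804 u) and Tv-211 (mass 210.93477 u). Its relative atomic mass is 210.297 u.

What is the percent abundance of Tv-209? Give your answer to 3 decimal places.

32.761%

With x = fraction of Tv-209 (so Tv-211 is 1 − x):
208.98804·x + 210.93477·(1 − x) = 210.297
(208.98804 − 210.93477)·x = 210.297 − 210.93477
x = -0.63777 / -1.94673 = 0.32761 → 32.761% Tv-209, 67.239% Tv-211.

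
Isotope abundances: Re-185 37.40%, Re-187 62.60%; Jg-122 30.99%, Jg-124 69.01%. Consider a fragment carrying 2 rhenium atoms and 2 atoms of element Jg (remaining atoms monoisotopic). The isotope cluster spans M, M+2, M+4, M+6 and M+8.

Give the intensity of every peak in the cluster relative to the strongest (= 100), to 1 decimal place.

Rhenium pattern (n=2): 0.139876 : 0.468248 : 0.391876
Element Jg pattern (n=2): 0.09603801 : 0.42772398 : 0.47623801
Convolve the two distributions (both contribute in 2-u steps):
  M: 0.139876×0.09603801 = 0.013433
  M+2: 0.139876×0.42772398 + 0.468248×0.09603801 = 0.104798
  M+4: 0.139876×0.47623801 + 0.468248×0.42772398 + 0.391876×0.09603801 = 0.304530
  M+6: 0.468248×0.47623801 + 0.391876×0.42772398 = 0.390612
  M+8: 0.391876×0.47623801 = 0.186626
Scale to base peak (0.390612) = 100: 3.4 : 26.8 : 78.0 : 100.0 : 47.8

3.4 : 26.8 : 78.0 : 100.0 : 47.8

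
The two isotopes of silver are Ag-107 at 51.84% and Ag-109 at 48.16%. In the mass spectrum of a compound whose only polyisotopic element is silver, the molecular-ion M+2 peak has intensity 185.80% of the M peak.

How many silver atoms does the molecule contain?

The M+2/M ratio from n Ag atoms is n · q/p = n · 0.4816/0.5184.
n = 1.8580 × 0.5184/0.4816 = 2.00 ≈ 2

2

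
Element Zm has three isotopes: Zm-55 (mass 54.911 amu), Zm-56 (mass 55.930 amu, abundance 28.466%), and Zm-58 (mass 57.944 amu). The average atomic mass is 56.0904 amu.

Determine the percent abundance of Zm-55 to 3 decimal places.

Let x and y be the fractions of Zm-55 and Zm-58. Then x + y = 1 − 0.28466 = 0.71534 and 54.911x + 57.944y = 56.0904 − 0.28466×55.930 = 40.1693662.
Substituting: 54.911x + 57.944(0.71534 − x) = 40.1693662
(54.911 − 57.944)x = -1.28029476  ⇒  x = 0.42212, y = 0.29322
Zm-55: 42.212%, Zm-58: 29.322%.

42.212%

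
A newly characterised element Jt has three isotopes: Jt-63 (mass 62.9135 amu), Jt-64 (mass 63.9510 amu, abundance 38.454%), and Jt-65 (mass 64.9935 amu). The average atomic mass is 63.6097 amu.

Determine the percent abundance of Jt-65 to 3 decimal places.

Let x and y be the fractions of Jt-63 and Jt-65. Then x + y = 1 − 0.38454 = 0.61546 and 62.9135x + 64.9935y = 63.6097 − 0.38454×63.9510 = 39.01798246.
Substituting: 62.9135x + 64.9935(0.61546 − x) = 39.01798246
(62.9135 − 64.9935)x = -0.98291705  ⇒  x = 0.47256, y = 0.14290
Jt-63: 47.256%, Jt-65: 14.290%.

14.290%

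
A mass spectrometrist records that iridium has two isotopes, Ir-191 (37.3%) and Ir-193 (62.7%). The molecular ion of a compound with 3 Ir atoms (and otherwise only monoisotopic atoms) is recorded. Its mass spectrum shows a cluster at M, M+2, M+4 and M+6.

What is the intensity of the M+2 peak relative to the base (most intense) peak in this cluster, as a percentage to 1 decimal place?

Term probabilities: M 0.0519, M+2 0.2617, M+4 0.4399, M+6 0.2465. Base peak = M+4.
P(M+4) = C(3,2) × 0.373^1 × 0.627^2 = 3 × 0.3730 × 0.393129 = 0.439911 (base)
P(M+2) = C(3,1) × 0.373^2 × 0.627^1 = 3 × 0.139129 × 0.6270 = 0.261702
Relative intensity = 0.261702 / 0.439911 × 100 = 59.5

59.5%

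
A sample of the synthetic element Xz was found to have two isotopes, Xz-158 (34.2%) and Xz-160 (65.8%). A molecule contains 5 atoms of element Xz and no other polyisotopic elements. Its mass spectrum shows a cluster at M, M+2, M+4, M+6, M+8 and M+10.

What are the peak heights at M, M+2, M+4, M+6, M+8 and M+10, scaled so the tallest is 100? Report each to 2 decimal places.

The 5 Xz atoms are independent, so intensities follow the terms of (0.342 + 0.658)^5.
P(M) = 0.342^5 = 0.004679
P(M+2) = 5 × 0.342^4 × 0.658^1 = 0.045009
P(M+4) = 10 × 0.342^3 × 0.658^2 = 0.173193
P(M+6) = 10 × 0.342^2 × 0.658^3 = 0.333219
P(M+8) = 5 × 0.342^1 × 0.658^4 = 0.320553
P(M+10) = 0.658^5 = 0.123347
The M+6 peak is largest (0.333219); scaling to 100 gives 1.40 : 13.51 : 51.98 : 100.00 : 96.20 : 37.02.

1.40 : 13.51 : 51.98 : 100.00 : 96.20 : 37.02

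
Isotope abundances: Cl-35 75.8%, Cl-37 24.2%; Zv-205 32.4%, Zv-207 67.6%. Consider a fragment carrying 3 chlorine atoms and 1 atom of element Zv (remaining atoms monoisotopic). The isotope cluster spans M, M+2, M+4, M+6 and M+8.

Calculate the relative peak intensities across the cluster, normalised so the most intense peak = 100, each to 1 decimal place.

32.8 : 100.0 : 75.7 : 22.0 : 2.2

Chlorine pattern (n=3): 0.43551951 : 0.41713346 : 0.13317454 : 0.01417249
Element Zv pattern (n=1): 0.3240 : 0.6760
Convolve the two distributions (both contribute in 2-u steps):
  M: 0.43551951×0.3240 = 0.141108
  M+2: 0.43551951×0.6760 + 0.41713346×0.3240 = 0.429562
  M+4: 0.41713346×0.6760 + 0.13317454×0.3240 = 0.325131
  M+6: 0.13317454×0.6760 + 0.01417249×0.3240 = 0.094618
  M+8: 0.01417249×0.6760 = 0.009581
Scale to base peak (0.429562) = 100: 32.8 : 100.0 : 75.7 : 22.0 : 2.2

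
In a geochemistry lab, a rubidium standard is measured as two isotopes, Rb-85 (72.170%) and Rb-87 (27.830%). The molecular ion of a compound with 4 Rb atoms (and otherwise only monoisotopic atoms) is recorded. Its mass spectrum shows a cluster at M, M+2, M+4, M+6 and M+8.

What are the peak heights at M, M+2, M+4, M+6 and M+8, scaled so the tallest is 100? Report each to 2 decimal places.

64.83 : 100.00 : 57.84 : 14.87 : 1.43

Each Rb atom is independently Rb-85 (p = 0.72170) or Rb-87 (q = 0.27830); the cluster is the binomial expansion (p + q)^4.
P(M) = 0.72170^4 = 0.271286
P(M+2) = 4 × 0.72170^3 × 0.27830^1 = 0.418450
P(M+4) = 6 × 0.72170^2 × 0.27830^2 = 0.242042
P(M+6) = 4 × 0.72170^1 × 0.27830^3 = 0.062224
P(M+8) = 0.27830^4 = 0.005999
The M+2 peak is largest (0.418450); scaling to 100 gives 64.83 : 100.00 : 57.84 : 14.87 : 1.43.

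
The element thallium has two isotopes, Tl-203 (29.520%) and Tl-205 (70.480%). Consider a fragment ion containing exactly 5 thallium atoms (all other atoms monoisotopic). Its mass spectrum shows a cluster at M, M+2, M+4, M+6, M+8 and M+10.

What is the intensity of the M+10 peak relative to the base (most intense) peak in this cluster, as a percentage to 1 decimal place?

47.8%

(0.29520 + 0.70480)^5 gives M 0.0022, M+2 0.0268, M+4 0.1278, M+6 0.3051, M+8 0.3642, M+10 0.1739; the largest is M+8.
P(M+8) = C(5,4) × 0.29520^1 × 0.70480^4 = 5 × 0.2952 × 0.24675365 = 0.364208 (base)
P(M+10) = C(5,5) × 0.29520^0 × 0.70480^5 = 1 × 1.0000 × 0.17391197 = 0.173912
Relative intensity = 0.173912 / 0.364208 × 100 = 47.8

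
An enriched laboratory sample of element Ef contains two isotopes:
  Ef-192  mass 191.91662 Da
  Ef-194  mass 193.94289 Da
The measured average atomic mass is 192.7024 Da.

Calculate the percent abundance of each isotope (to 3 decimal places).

Ef-192: 61.220%, Ef-194: 38.780%

Writing the weighted mean with unknown fraction x of Ef-192:
191.91662·x + 193.94289·(1 − x) = 192.7024
(191.91662 − 193.94289)·x = 192.7024 − 193.94289
x = -1.24049 / -2.02627 = 0.61220 → 61.220% Ef-192, 38.780% Ef-194.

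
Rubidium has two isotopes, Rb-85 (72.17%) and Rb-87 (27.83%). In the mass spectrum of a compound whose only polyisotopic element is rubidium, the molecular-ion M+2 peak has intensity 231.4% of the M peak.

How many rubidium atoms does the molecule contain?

For n independent Rb atoms, I(M+2)/I(M) = n · (abundance Rb-87) / (abundance Rb-85) = n · 0.2783/0.7217.
n = 2.314 × 0.7217/0.2783 = 6.00 ≈ 6

6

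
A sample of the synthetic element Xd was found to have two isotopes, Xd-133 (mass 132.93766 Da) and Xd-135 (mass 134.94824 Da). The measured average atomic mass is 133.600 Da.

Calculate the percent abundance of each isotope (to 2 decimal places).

Xd-133: 67.06%, Xd-135: 32.94%

Let x be the fractional abundance of Xd-133; then Xd-135 has abundance 1 − x.
132.93766·x + 134.94824·(1 − x) = 133.600
(132.93766 − 134.94824)·x = 133.600 − 134.94824
x = -1.34824 / -2.01058 = 0.67057 → 67.06% Xd-133, 32.94% Xd-135.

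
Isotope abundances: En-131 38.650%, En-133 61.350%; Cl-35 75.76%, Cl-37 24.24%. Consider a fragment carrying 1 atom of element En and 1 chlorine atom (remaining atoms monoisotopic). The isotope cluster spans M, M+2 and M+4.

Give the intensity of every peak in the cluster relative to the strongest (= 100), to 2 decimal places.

52.43 : 100.00 : 26.63

Element En pattern (n=1): 0.3865 : 0.6135
Chlorine pattern (n=1): 0.7576 : 0.2424
Convolve the two distributions (both contribute in 2-u steps):
  M: 0.3865×0.7576 = 0.292812
  M+2: 0.3865×0.2424 + 0.6135×0.7576 = 0.558475
  M+4: 0.6135×0.2424 = 0.148712
Scale to base peak (0.558475) = 100: 52.43 : 100.00 : 26.63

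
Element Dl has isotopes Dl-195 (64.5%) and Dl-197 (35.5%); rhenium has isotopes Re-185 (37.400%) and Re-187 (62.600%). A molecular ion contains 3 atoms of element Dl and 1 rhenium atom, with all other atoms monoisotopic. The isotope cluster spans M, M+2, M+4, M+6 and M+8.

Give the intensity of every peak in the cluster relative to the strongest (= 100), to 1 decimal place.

Element Dl pattern (n=3): 0.26833613 : 0.44306662 : 0.24385838 : 0.04473887
Rhenium pattern (n=1): 0.3740 : 0.6260
Convolve the two distributions (both contribute in 2-u steps):
  M: 0.26833613×0.3740 = 0.100358
  M+2: 0.26833613×0.6260 + 0.44306662×0.3740 = 0.333685
  M+4: 0.44306662×0.6260 + 0.24385838×0.3740 = 0.368563
  M+6: 0.24385838×0.6260 + 0.04473887×0.3740 = 0.169388
  M+8: 0.04473887×0.6260 = 0.028007
Scale to base peak (0.368563) = 100: 27.2 : 90.5 : 100.0 : 46.0 : 7.6

27.2 : 90.5 : 100.0 : 46.0 : 7.6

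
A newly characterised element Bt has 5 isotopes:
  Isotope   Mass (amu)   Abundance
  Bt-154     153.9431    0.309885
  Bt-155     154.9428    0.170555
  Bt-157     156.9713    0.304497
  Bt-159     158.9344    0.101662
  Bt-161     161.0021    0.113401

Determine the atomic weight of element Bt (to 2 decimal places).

156.34 amu

Average mass = Σ (abundance × isotope mass) = 0.309885 × 153.9431 + 0.170555 × 154.9428 + 0.304497 × 156.9713 + 0.101662 × 158.9344 + 0.113401 × 161.0021
= 47.70466 + 26.42627 + 47.79729 + 16.15759 + 18.25780 = 156.34361 amu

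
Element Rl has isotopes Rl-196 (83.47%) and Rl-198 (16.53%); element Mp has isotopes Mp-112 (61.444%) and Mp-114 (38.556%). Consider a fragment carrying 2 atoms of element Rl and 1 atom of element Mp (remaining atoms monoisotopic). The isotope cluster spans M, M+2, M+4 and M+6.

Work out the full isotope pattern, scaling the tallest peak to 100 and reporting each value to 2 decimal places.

Element Rl pattern (n=2): 0.69672409 : 0.27595182 : 0.02732409
Element Mp pattern (n=1): 0.61444 : 0.38556
Convolve the two distributions (both contribute in 2-u steps):
  M: 0.69672409×0.61444 = 0.428095
  M+2: 0.69672409×0.38556 + 0.27595182×0.61444 = 0.438185
  M+4: 0.27595182×0.38556 + 0.02732409×0.61444 = 0.123185
  M+6: 0.02732409×0.38556 = 0.010535
Scale to base peak (0.438185) = 100: 97.70 : 100.00 : 28.11 : 2.40

97.70 : 100.00 : 28.11 : 2.40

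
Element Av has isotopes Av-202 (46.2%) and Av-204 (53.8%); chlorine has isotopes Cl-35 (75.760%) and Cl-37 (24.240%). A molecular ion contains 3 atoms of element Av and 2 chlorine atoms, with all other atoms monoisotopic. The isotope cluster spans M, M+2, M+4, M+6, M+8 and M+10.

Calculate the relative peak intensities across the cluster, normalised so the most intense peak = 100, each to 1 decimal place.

15.6 : 64.5 : 100.0 : 70.9 : 22.3 : 2.5

Element Av pattern (n=3): 0.09861113 : 0.34449862 : 0.40116938 : 0.15572087
Chlorine pattern (n=2): 0.57395776 : 0.36728448 : 0.05875776
Convolve the two distributions (both contribute in 2-u steps):
  M: 0.09861113×0.57395776 = 0.056599
  M+2: 0.09861113×0.36728448 + 0.34449862×0.57395776 = 0.233946
  M+4: 0.09861113×0.05875776 + 0.34449862×0.36728448 + 0.40116938×0.57395776 = 0.362577
  M+6: 0.34449862×0.05875776 + 0.40116938×0.36728448 + 0.15572087×0.57395776 = 0.256962
  M+8: 0.40116938×0.05875776 + 0.15572087×0.36728448 = 0.080766
  M+10: 0.15572087×0.05875776 = 0.009150
Scale to base peak (0.362577) = 100: 15.6 : 64.5 : 100.0 : 70.9 : 22.3 : 2.5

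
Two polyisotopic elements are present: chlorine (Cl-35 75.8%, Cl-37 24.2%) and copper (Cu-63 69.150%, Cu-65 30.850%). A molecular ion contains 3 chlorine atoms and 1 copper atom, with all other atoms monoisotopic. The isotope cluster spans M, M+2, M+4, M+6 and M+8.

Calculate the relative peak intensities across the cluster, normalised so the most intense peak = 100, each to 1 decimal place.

Chlorine pattern (n=3): 0.43551951 : 0.41713346 : 0.13317454 : 0.01417249
Copper pattern (n=1): 0.6915 : 0.3085
Convolve the two distributions (both contribute in 2-u steps):
  M: 0.43551951×0.6915 = 0.301162
  M+2: 0.43551951×0.3085 + 0.41713346×0.6915 = 0.422806
  M+4: 0.41713346×0.3085 + 0.13317454×0.6915 = 0.220776
  M+6: 0.13317454×0.3085 + 0.01417249×0.6915 = 0.050885
  M+8: 0.01417249×0.3085 = 0.004372
Scale to base peak (0.422806) = 100: 71.2 : 100.0 : 52.2 : 12.0 : 1.0

71.2 : 100.0 : 52.2 : 12.0 : 1.0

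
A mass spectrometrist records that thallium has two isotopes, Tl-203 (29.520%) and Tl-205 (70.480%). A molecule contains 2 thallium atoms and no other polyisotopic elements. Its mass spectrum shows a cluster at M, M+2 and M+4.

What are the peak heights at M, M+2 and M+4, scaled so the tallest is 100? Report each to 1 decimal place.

17.5 : 83.8 : 100.0

The 2 Tl atoms are independent, so intensities follow the terms of (0.29520 + 0.70480)^2.
P(M) = 0.29520^2 = 0.087143
P(M+2) = 2 × 0.29520^1 × 0.70480^1 = 0.416114
P(M+4) = 0.70480^2 = 0.496743
The M+4 peak is largest (0.496743); scaling to 100 gives 17.5 : 83.8 : 100.0.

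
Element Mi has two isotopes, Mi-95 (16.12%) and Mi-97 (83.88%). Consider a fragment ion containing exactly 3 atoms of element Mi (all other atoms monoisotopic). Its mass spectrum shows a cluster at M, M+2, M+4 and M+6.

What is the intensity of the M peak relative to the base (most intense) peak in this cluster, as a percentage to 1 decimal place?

0.7%

Binomial terms of (0.1612 + 0.8388)^3: M 0.0042, M+2 0.0654, M+4 0.3403, M+6 0.5902 → M+6 is the base peak.
P(M+6) = C(3,3) × 0.1612^0 × 0.8388^3 = 1 × 1.0000 × 0.59016747 = 0.590167 (base)
P(M) = C(3,0) × 0.1612^3 × 0.8388^0 = 1 × 0.00418885 × 1.0000 = 0.004189
Relative intensity = 0.004189 / 0.590167 × 100 = 0.7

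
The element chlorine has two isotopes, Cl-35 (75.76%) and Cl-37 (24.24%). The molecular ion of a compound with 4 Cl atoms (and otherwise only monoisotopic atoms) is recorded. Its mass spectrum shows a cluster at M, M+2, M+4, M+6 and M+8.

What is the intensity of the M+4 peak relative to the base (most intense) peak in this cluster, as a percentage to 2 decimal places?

(0.7576 + 0.2424)^4 gives M 0.3294, M+2 0.4216, M+4 0.2023, M+6 0.0432, M+8 0.0035; the largest is M+2.
P(M+2) = C(4,1) × 0.7576^3 × 0.2424^1 = 4 × 0.4348304 × 0.2424 = 0.421612 (base)
P(M+4) = C(4,2) × 0.7576^2 × 0.2424^2 = 6 × 0.57395776 × 0.05875776 = 0.202347
Relative intensity = 0.202347 / 0.421612 × 100 = 47.99

47.99%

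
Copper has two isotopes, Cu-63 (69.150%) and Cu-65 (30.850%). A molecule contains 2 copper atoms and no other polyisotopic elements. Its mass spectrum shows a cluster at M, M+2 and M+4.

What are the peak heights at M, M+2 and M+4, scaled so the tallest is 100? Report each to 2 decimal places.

100.00 : 89.23 : 19.90

The 2 Cu atoms are independent, so intensities follow the terms of (0.69150 + 0.30850)^2.
P(M) = 0.69150^2 = 0.478172
P(M+2) = 2 × 0.69150^1 × 0.30850^1 = 0.426656
P(M+4) = 0.30850^2 = 0.095172
The M peak is largest (0.478172); scaling to 100 gives 100.00 : 89.23 : 19.90.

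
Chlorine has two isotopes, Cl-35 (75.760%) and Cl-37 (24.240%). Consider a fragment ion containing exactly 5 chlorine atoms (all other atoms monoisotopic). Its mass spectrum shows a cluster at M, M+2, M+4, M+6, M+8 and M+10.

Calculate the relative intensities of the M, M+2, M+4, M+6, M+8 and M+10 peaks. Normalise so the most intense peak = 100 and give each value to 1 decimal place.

Each Cl atom is independently Cl-35 (p = 0.75760) or Cl-37 (q = 0.24240); the cluster is the binomial expansion (p + q)^5.
P(M) = 0.75760^5 = 0.249574
P(M+2) = 5 × 0.75760^4 × 0.24240^1 = 0.399266
P(M+4) = 10 × 0.75760^3 × 0.24240^2 = 0.255497
P(M+6) = 10 × 0.75760^2 × 0.24240^3 = 0.081748
P(M+8) = 5 × 0.75760^1 × 0.24240^4 = 0.013078
P(M+10) = 0.24240^5 = 0.000837
The M+2 peak is largest (0.399266); scaling to 100 gives 62.5 : 100.0 : 64.0 : 20.5 : 3.3 : 0.2.

62.5 : 100.0 : 64.0 : 20.5 : 3.3 : 0.2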